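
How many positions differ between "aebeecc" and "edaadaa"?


Comparing "aebeecc" and "edaadaa" position by position:
  Position 0: 'a' vs 'e' => DIFFER
  Position 1: 'e' vs 'd' => DIFFER
  Position 2: 'b' vs 'a' => DIFFER
  Position 3: 'e' vs 'a' => DIFFER
  Position 4: 'e' vs 'd' => DIFFER
  Position 5: 'c' vs 'a' => DIFFER
  Position 6: 'c' vs 'a' => DIFFER
Positions that differ: 7

7


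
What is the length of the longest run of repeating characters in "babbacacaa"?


Input: "babbacacaa"
Scanning for longest run:
  Position 1 ('a'): new char, reset run to 1
  Position 2 ('b'): new char, reset run to 1
  Position 3 ('b'): continues run of 'b', length=2
  Position 4 ('a'): new char, reset run to 1
  Position 5 ('c'): new char, reset run to 1
  Position 6 ('a'): new char, reset run to 1
  Position 7 ('c'): new char, reset run to 1
  Position 8 ('a'): new char, reset run to 1
  Position 9 ('a'): continues run of 'a', length=2
Longest run: 'b' with length 2

2


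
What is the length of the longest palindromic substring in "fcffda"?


Input: "fcffda"
Checking substrings for palindromes:
  [0:3] "fcf" (len 3) => palindrome
  [2:4] "ff" (len 2) => palindrome
Longest palindromic substring: "fcf" with length 3

3


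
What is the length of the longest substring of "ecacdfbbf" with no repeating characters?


Input: "ecacdfbbf"
Sliding window (track last position of each char):
  Position 0 ('e'): window [0,0] length 1 -- new best
  Position 1 ('c'): window [0,1] length 2 -- new best
  Position 2 ('a'): window [0,2] length 3 -- new best
  Position 3 ('c'): repeat (last at 1), move window start to 2
  Position 3 ('c'): window [2,3] length 2
  Position 4 ('d'): window [2,4] length 3
  Position 5 ('f'): window [2,5] length 4 -- new best
  Position 6 ('b'): window [2,6] length 5 -- new best
  Position 7 ('b'): repeat (last at 6), move window start to 7
  Position 7 ('b'): window [7,7] length 1
  Position 8 ('f'): window [7,8] length 2
Longest substring with no repeats: "acdfb" with length 5

5


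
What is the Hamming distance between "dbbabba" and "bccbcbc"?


Comparing "dbbabba" and "bccbcbc" position by position:
  Position 0: 'd' vs 'b' => differ
  Position 1: 'b' vs 'c' => differ
  Position 2: 'b' vs 'c' => differ
  Position 3: 'a' vs 'b' => differ
  Position 4: 'b' vs 'c' => differ
  Position 5: 'b' vs 'b' => same
  Position 6: 'a' vs 'c' => differ
Total differences (Hamming distance): 6

6


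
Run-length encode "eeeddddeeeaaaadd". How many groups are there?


Input: eeeddddeeeaaaadd
Scanning for consecutive runs:
  Group 1: 'e' x 3 (positions 0-2)
  Group 2: 'd' x 4 (positions 3-6)
  Group 3: 'e' x 3 (positions 7-9)
  Group 4: 'a' x 4 (positions 10-13)
  Group 5: 'd' x 2 (positions 14-15)
Total groups: 5

5


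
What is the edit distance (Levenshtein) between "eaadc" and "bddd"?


Computing edit distance: "eaadc" -> "bddd"
DP table:
           b    d    d    d
      0    1    2    3    4
  e   1    1    2    3    4
  a   2    2    2    3    4
  a   3    3    3    3    4
  d   4    4    3    3    3
  c   5    5    4    4    4
Edit distance = dp[5][4] = 4

4


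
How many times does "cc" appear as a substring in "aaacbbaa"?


Searching for "cc" in "aaacbbaa"
Scanning each position:
  Position 0: "aa" => no
  Position 1: "aa" => no
  Position 2: "ac" => no
  Position 3: "cb" => no
  Position 4: "bb" => no
  Position 5: "ba" => no
  Position 6: "aa" => no
Total occurrences: 0

0


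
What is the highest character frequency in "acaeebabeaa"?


Input: acaeebabeaa
Character counts:
  'a': 5
  'b': 2
  'c': 1
  'e': 3
Maximum frequency: 5

5


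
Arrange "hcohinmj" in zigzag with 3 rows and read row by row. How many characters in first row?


Zigzag "hcohinmj" into 3 rows:
Placing characters:
  'h' => row 0
  'c' => row 1
  'o' => row 2
  'h' => row 1
  'i' => row 0
  'n' => row 1
  'm' => row 2
  'j' => row 1
Rows:
  Row 0: "hi"
  Row 1: "chnj"
  Row 2: "om"
First row length: 2

2


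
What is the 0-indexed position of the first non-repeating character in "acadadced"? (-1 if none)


Input: acadadced
Character frequencies:
  'a': 3
  'c': 2
  'd': 3
  'e': 1
Scanning left to right for freq == 1:
  Position 0 ('a'): freq=3, skip
  Position 1 ('c'): freq=2, skip
  Position 2 ('a'): freq=3, skip
  Position 3 ('d'): freq=3, skip
  Position 4 ('a'): freq=3, skip
  Position 5 ('d'): freq=3, skip
  Position 6 ('c'): freq=2, skip
  Position 7 ('e'): unique! => answer = 7

7


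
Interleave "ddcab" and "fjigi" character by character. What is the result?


Interleaving "ddcab" and "fjigi":
  Position 0: 'd' from first, 'f' from second => "df"
  Position 1: 'd' from first, 'j' from second => "dj"
  Position 2: 'c' from first, 'i' from second => "ci"
  Position 3: 'a' from first, 'g' from second => "ag"
  Position 4: 'b' from first, 'i' from second => "bi"
Result: dfdjciagbi

dfdjciagbi


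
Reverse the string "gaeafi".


Input: gaeafi
Reading characters right to left:
  Position 5: 'i'
  Position 4: 'f'
  Position 3: 'a'
  Position 2: 'e'
  Position 1: 'a'
  Position 0: 'g'
Reversed: ifaeag

ifaeag


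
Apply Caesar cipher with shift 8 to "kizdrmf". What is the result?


Caesar cipher: shift "kizdrmf" by 8
  'k' (pos 10) + 8 = pos 18 = 's'
  'i' (pos 8) + 8 = pos 16 = 'q'
  'z' (pos 25) + 8 = pos 7 = 'h'
  'd' (pos 3) + 8 = pos 11 = 'l'
  'r' (pos 17) + 8 = pos 25 = 'z'
  'm' (pos 12) + 8 = pos 20 = 'u'
  'f' (pos 5) + 8 = pos 13 = 'n'
Result: sqhlzun

sqhlzun


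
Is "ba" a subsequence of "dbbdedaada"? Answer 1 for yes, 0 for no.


Check if "ba" is a subsequence of "dbbdedaada"
Greedy scan:
  Position 0 ('d'): no match needed
  Position 1 ('b'): matches sub[0] = 'b'
  Position 2 ('b'): no match needed
  Position 3 ('d'): no match needed
  Position 4 ('e'): no match needed
  Position 5 ('d'): no match needed
  Position 6 ('a'): matches sub[1] = 'a'
  Position 7 ('a'): no match needed
  Position 8 ('d'): no match needed
  Position 9 ('a'): no match needed
All 2 characters matched => is a subsequence

1


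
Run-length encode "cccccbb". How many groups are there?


Input: cccccbb
Scanning for consecutive runs:
  Group 1: 'c' x 5 (positions 0-4)
  Group 2: 'b' x 2 (positions 5-6)
Total groups: 2

2


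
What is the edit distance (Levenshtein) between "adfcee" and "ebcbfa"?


Computing edit distance: "adfcee" -> "ebcbfa"
DP table:
           e    b    c    b    f    a
      0    1    2    3    4    5    6
  a   1    1    2    3    4    5    5
  d   2    2    2    3    4    5    6
  f   3    3    3    3    4    4    5
  c   4    4    4    3    4    5    5
  e   5    4    5    4    4    5    6
  e   6    5    5    5    5    5    6
Edit distance = dp[6][6] = 6

6


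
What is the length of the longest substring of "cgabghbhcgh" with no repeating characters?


Input: "cgabghbhcgh"
Sliding window (track last position of each char):
  Position 0 ('c'): window [0,0] length 1 -- new best
  Position 1 ('g'): window [0,1] length 2 -- new best
  Position 2 ('a'): window [0,2] length 3 -- new best
  Position 3 ('b'): window [0,3] length 4 -- new best
  Position 4 ('g'): repeat (last at 1), move window start to 2
  Position 4 ('g'): window [2,4] length 3
  Position 5 ('h'): window [2,5] length 4
  Position 6 ('b'): repeat (last at 3), move window start to 4
  Position 6 ('b'): window [4,6] length 3
  Position 7 ('h'): repeat (last at 5), move window start to 6
  Position 7 ('h'): window [6,7] length 2
  Position 8 ('c'): window [6,8] length 3
  Position 9 ('g'): window [6,9] length 4
  Position 10 ('h'): repeat (last at 7), move window start to 8
  Position 10 ('h'): window [8,10] length 3
Longest substring with no repeats: "cgab" with length 4

4


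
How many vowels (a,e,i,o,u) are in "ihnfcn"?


Input: ihnfcn
Checking each character:
  'i' at position 0: vowel (running total: 1)
  'h' at position 1: consonant
  'n' at position 2: consonant
  'f' at position 3: consonant
  'c' at position 4: consonant
  'n' at position 5: consonant
Total vowels: 1

1


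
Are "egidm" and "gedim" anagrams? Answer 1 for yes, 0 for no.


Strings: "egidm", "gedim"
Sorted first:  degim
Sorted second: degim
Sorted forms match => anagrams

1


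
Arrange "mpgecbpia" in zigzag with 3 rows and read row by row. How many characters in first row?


Zigzag "mpgecbpia" into 3 rows:
Placing characters:
  'm' => row 0
  'p' => row 1
  'g' => row 2
  'e' => row 1
  'c' => row 0
  'b' => row 1
  'p' => row 2
  'i' => row 1
  'a' => row 0
Rows:
  Row 0: "mca"
  Row 1: "pebi"
  Row 2: "gp"
First row length: 3

3


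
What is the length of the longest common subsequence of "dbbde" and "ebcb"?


LCS of "dbbde" and "ebcb"
DP table:
           e    b    c    b
      0    0    0    0    0
  d   0    0    0    0    0
  b   0    0    1    1    1
  b   0    0    1    1    2
  d   0    0    1    1    2
  e   0    1    1    1    2
LCS length = dp[5][4] = 2

2


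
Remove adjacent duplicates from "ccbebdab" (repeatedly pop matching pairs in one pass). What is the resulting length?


Input: ccbebdab
Stack-based adjacent duplicate removal:
  Read 'c': push. Stack: c
  Read 'c': matches stack top 'c' => pop. Stack: (empty)
  Read 'b': push. Stack: b
  Read 'e': push. Stack: be
  Read 'b': push. Stack: beb
  Read 'd': push. Stack: bebd
  Read 'a': push. Stack: bebda
  Read 'b': push. Stack: bebdab
Final stack: "bebdab" (length 6)

6


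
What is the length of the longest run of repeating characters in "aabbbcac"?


Input: "aabbbcac"
Scanning for longest run:
  Position 1 ('a'): continues run of 'a', length=2
  Position 2 ('b'): new char, reset run to 1
  Position 3 ('b'): continues run of 'b', length=2
  Position 4 ('b'): continues run of 'b', length=3
  Position 5 ('c'): new char, reset run to 1
  Position 6 ('a'): new char, reset run to 1
  Position 7 ('c'): new char, reset run to 1
Longest run: 'b' with length 3

3


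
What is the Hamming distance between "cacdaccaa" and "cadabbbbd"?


Comparing "cacdaccaa" and "cadabbbbd" position by position:
  Position 0: 'c' vs 'c' => same
  Position 1: 'a' vs 'a' => same
  Position 2: 'c' vs 'd' => differ
  Position 3: 'd' vs 'a' => differ
  Position 4: 'a' vs 'b' => differ
  Position 5: 'c' vs 'b' => differ
  Position 6: 'c' vs 'b' => differ
  Position 7: 'a' vs 'b' => differ
  Position 8: 'a' vs 'd' => differ
Total differences (Hamming distance): 7

7


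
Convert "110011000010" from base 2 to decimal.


Input: "110011000010" in base 2
Positional expansion:
  Digit '1' (value 1) x 2^11 = 2048
  Digit '1' (value 1) x 2^10 = 1024
  Digit '0' (value 0) x 2^9 = 0
  Digit '0' (value 0) x 2^8 = 0
  Digit '1' (value 1) x 2^7 = 128
  Digit '1' (value 1) x 2^6 = 64
  Digit '0' (value 0) x 2^5 = 0
  Digit '0' (value 0) x 2^4 = 0
  Digit '0' (value 0) x 2^3 = 0
  Digit '0' (value 0) x 2^2 = 0
  Digit '1' (value 1) x 2^1 = 2
  Digit '0' (value 0) x 2^0 = 0
Sum = 3266

3266


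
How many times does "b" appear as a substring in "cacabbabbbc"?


Searching for "b" in "cacabbabbbc"
Scanning each position:
  Position 0: "c" => no
  Position 1: "a" => no
  Position 2: "c" => no
  Position 3: "a" => no
  Position 4: "b" => MATCH
  Position 5: "b" => MATCH
  Position 6: "a" => no
  Position 7: "b" => MATCH
  Position 8: "b" => MATCH
  Position 9: "b" => MATCH
  Position 10: "c" => no
Total occurrences: 5

5


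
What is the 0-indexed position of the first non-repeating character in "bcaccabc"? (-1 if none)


Input: bcaccabc
Character frequencies:
  'a': 2
  'b': 2
  'c': 4
Scanning left to right for freq == 1:
  Position 0 ('b'): freq=2, skip
  Position 1 ('c'): freq=4, skip
  Position 2 ('a'): freq=2, skip
  Position 3 ('c'): freq=4, skip
  Position 4 ('c'): freq=4, skip
  Position 5 ('a'): freq=2, skip
  Position 6 ('b'): freq=2, skip
  Position 7 ('c'): freq=4, skip
  No unique character found => answer = -1

-1


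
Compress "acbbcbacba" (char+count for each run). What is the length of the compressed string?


Input: acbbcbacba
Runs:
  'a' x 1 => "a1"
  'c' x 1 => "c1"
  'b' x 2 => "b2"
  'c' x 1 => "c1"
  'b' x 1 => "b1"
  'a' x 1 => "a1"
  'c' x 1 => "c1"
  'b' x 1 => "b1"
  'a' x 1 => "a1"
Compressed: "a1c1b2c1b1a1c1b1a1"
Compressed length: 18

18


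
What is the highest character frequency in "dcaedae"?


Input: dcaedae
Character counts:
  'a': 2
  'c': 1
  'd': 2
  'e': 2
Maximum frequency: 2

2


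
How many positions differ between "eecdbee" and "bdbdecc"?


Comparing "eecdbee" and "bdbdecc" position by position:
  Position 0: 'e' vs 'b' => DIFFER
  Position 1: 'e' vs 'd' => DIFFER
  Position 2: 'c' vs 'b' => DIFFER
  Position 3: 'd' vs 'd' => same
  Position 4: 'b' vs 'e' => DIFFER
  Position 5: 'e' vs 'c' => DIFFER
  Position 6: 'e' vs 'c' => DIFFER
Positions that differ: 6

6


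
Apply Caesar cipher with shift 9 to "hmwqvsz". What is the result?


Caesar cipher: shift "hmwqvsz" by 9
  'h' (pos 7) + 9 = pos 16 = 'q'
  'm' (pos 12) + 9 = pos 21 = 'v'
  'w' (pos 22) + 9 = pos 5 = 'f'
  'q' (pos 16) + 9 = pos 25 = 'z'
  'v' (pos 21) + 9 = pos 4 = 'e'
  's' (pos 18) + 9 = pos 1 = 'b'
  'z' (pos 25) + 9 = pos 8 = 'i'
Result: qvfzebi

qvfzebi


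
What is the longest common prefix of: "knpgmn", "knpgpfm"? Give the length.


Words: knpgmn, knpgpfm
  Position 0: all 'k' => match
  Position 1: all 'n' => match
  Position 2: all 'p' => match
  Position 3: all 'g' => match
  Position 4: ('m', 'p') => mismatch, stop
LCP = "knpg" (length 4)

4


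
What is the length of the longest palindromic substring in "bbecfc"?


Input: "bbecfc"
Checking substrings for palindromes:
  [3:6] "cfc" (len 3) => palindrome
  [0:2] "bb" (len 2) => palindrome
Longest palindromic substring: "cfc" with length 3

3


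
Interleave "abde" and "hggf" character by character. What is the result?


Interleaving "abde" and "hggf":
  Position 0: 'a' from first, 'h' from second => "ah"
  Position 1: 'b' from first, 'g' from second => "bg"
  Position 2: 'd' from first, 'g' from second => "dg"
  Position 3: 'e' from first, 'f' from second => "ef"
Result: ahbgdgef

ahbgdgef


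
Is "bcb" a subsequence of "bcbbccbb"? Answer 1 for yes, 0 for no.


Check if "bcb" is a subsequence of "bcbbccbb"
Greedy scan:
  Position 0 ('b'): matches sub[0] = 'b'
  Position 1 ('c'): matches sub[1] = 'c'
  Position 2 ('b'): matches sub[2] = 'b'
  Position 3 ('b'): no match needed
  Position 4 ('c'): no match needed
  Position 5 ('c'): no match needed
  Position 6 ('b'): no match needed
  Position 7 ('b'): no match needed
All 3 characters matched => is a subsequence

1


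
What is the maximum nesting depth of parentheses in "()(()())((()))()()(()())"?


Input: "()(()())((()))()()(()())"
Tracking depth:
  Position 0 '(': depth becomes 1
  Position 1 ')': depth becomes 0
  Position 2 '(': depth becomes 1
  Position 3 '(': depth becomes 2
  Position 4 ')': depth becomes 1
  Position 5 '(': depth becomes 2
  Position 6 ')': depth becomes 1
  Position 7 ')': depth becomes 0
  Position 8 '(': depth becomes 1
  Position 9 '(': depth becomes 2
  Position 10 '(': depth becomes 3
  Position 11 ')': depth becomes 2
  Position 12 ')': depth becomes 1
  Position 13 ')': depth becomes 0
  Position 14 '(': depth becomes 1
  Position 15 ')': depth becomes 0
  Position 16 '(': depth becomes 1
  Position 17 ')': depth becomes 0
  Position 18 '(': depth becomes 1
  Position 19 '(': depth becomes 2
  Position 20 ')': depth becomes 1
  Position 21 '(': depth becomes 2
  Position 22 ')': depth becomes 1
  Position 23 ')': depth becomes 0
Maximum depth reached: 3

3


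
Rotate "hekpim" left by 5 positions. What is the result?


Input: "hekpim", rotate left by 5
First 5 characters: "hekpi"
Remaining characters: "m"
Concatenate remaining + first: "m" + "hekpi" = "mhekpi"

mhekpi


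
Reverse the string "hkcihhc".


Input: hkcihhc
Reading characters right to left:
  Position 6: 'c'
  Position 5: 'h'
  Position 4: 'h'
  Position 3: 'i'
  Position 2: 'c'
  Position 1: 'k'
  Position 0: 'h'
Reversed: chhickh

chhickh


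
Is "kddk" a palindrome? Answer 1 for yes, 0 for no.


Input: kddk
Reversed: kddk
  Compare pos 0 ('k') with pos 3 ('k'): match
  Compare pos 1 ('d') with pos 2 ('d'): match
Result: palindrome

1


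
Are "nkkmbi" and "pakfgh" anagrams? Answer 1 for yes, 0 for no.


Strings: "nkkmbi", "pakfgh"
Sorted first:  bikkmn
Sorted second: afghkp
Differ at position 0: 'b' vs 'a' => not anagrams

0


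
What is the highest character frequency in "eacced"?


Input: eacced
Character counts:
  'a': 1
  'c': 2
  'd': 1
  'e': 2
Maximum frequency: 2

2


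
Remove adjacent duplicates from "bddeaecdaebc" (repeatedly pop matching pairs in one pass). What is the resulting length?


Input: bddeaecdaebc
Stack-based adjacent duplicate removal:
  Read 'b': push. Stack: b
  Read 'd': push. Stack: bd
  Read 'd': matches stack top 'd' => pop. Stack: b
  Read 'e': push. Stack: be
  Read 'a': push. Stack: bea
  Read 'e': push. Stack: beae
  Read 'c': push. Stack: beaec
  Read 'd': push. Stack: beaecd
  Read 'a': push. Stack: beaecda
  Read 'e': push. Stack: beaecdae
  Read 'b': push. Stack: beaecdaeb
  Read 'c': push. Stack: beaecdaebc
Final stack: "beaecdaebc" (length 10)

10


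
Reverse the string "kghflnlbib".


Input: kghflnlbib
Reading characters right to left:
  Position 9: 'b'
  Position 8: 'i'
  Position 7: 'b'
  Position 6: 'l'
  Position 5: 'n'
  Position 4: 'l'
  Position 3: 'f'
  Position 2: 'h'
  Position 1: 'g'
  Position 0: 'k'
Reversed: biblnlfhgk

biblnlfhgk


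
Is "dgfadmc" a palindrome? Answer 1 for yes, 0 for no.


Input: dgfadmc
Reversed: cmdafgd
  Compare pos 0 ('d') with pos 6 ('c'): MISMATCH
  Compare pos 1 ('g') with pos 5 ('m'): MISMATCH
  Compare pos 2 ('f') with pos 4 ('d'): MISMATCH
Result: not a palindrome

0


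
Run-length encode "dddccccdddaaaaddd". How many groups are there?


Input: dddccccdddaaaaddd
Scanning for consecutive runs:
  Group 1: 'd' x 3 (positions 0-2)
  Group 2: 'c' x 4 (positions 3-6)
  Group 3: 'd' x 3 (positions 7-9)
  Group 4: 'a' x 4 (positions 10-13)
  Group 5: 'd' x 3 (positions 14-16)
Total groups: 5

5


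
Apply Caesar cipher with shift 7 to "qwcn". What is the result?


Caesar cipher: shift "qwcn" by 7
  'q' (pos 16) + 7 = pos 23 = 'x'
  'w' (pos 22) + 7 = pos 3 = 'd'
  'c' (pos 2) + 7 = pos 9 = 'j'
  'n' (pos 13) + 7 = pos 20 = 'u'
Result: xdju

xdju


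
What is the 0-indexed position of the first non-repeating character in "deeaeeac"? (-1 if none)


Input: deeaeeac
Character frequencies:
  'a': 2
  'c': 1
  'd': 1
  'e': 4
Scanning left to right for freq == 1:
  Position 0 ('d'): unique! => answer = 0

0


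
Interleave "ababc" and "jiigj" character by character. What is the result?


Interleaving "ababc" and "jiigj":
  Position 0: 'a' from first, 'j' from second => "aj"
  Position 1: 'b' from first, 'i' from second => "bi"
  Position 2: 'a' from first, 'i' from second => "ai"
  Position 3: 'b' from first, 'g' from second => "bg"
  Position 4: 'c' from first, 'j' from second => "cj"
Result: ajbiaibgcj

ajbiaibgcj


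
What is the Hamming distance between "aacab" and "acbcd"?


Comparing "aacab" and "acbcd" position by position:
  Position 0: 'a' vs 'a' => same
  Position 1: 'a' vs 'c' => differ
  Position 2: 'c' vs 'b' => differ
  Position 3: 'a' vs 'c' => differ
  Position 4: 'b' vs 'd' => differ
Total differences (Hamming distance): 4

4


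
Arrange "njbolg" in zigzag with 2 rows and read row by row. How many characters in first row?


Zigzag "njbolg" into 2 rows:
Placing characters:
  'n' => row 0
  'j' => row 1
  'b' => row 0
  'o' => row 1
  'l' => row 0
  'g' => row 1
Rows:
  Row 0: "nbl"
  Row 1: "jog"
First row length: 3

3


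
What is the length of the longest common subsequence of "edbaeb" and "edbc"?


LCS of "edbaeb" and "edbc"
DP table:
           e    d    b    c
      0    0    0    0    0
  e   0    1    1    1    1
  d   0    1    2    2    2
  b   0    1    2    3    3
  a   0    1    2    3    3
  e   0    1    2    3    3
  b   0    1    2    3    3
LCS length = dp[6][4] = 3

3


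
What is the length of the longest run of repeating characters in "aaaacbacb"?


Input: "aaaacbacb"
Scanning for longest run:
  Position 1 ('a'): continues run of 'a', length=2
  Position 2 ('a'): continues run of 'a', length=3
  Position 3 ('a'): continues run of 'a', length=4
  Position 4 ('c'): new char, reset run to 1
  Position 5 ('b'): new char, reset run to 1
  Position 6 ('a'): new char, reset run to 1
  Position 7 ('c'): new char, reset run to 1
  Position 8 ('b'): new char, reset run to 1
Longest run: 'a' with length 4

4


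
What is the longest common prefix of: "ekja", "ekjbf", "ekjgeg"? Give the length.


Words: ekja, ekjbf, ekjgeg
  Position 0: all 'e' => match
  Position 1: all 'k' => match
  Position 2: all 'j' => match
  Position 3: ('a', 'b', 'g') => mismatch, stop
LCP = "ekj" (length 3)

3


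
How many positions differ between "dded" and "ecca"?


Comparing "dded" and "ecca" position by position:
  Position 0: 'd' vs 'e' => DIFFER
  Position 1: 'd' vs 'c' => DIFFER
  Position 2: 'e' vs 'c' => DIFFER
  Position 3: 'd' vs 'a' => DIFFER
Positions that differ: 4

4


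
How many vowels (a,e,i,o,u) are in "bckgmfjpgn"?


Input: bckgmfjpgn
Checking each character:
  'b' at position 0: consonant
  'c' at position 1: consonant
  'k' at position 2: consonant
  'g' at position 3: consonant
  'm' at position 4: consonant
  'f' at position 5: consonant
  'j' at position 6: consonant
  'p' at position 7: consonant
  'g' at position 8: consonant
  'n' at position 9: consonant
Total vowels: 0

0


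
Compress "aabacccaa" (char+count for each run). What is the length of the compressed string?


Input: aabacccaa
Runs:
  'a' x 2 => "a2"
  'b' x 1 => "b1"
  'a' x 1 => "a1"
  'c' x 3 => "c3"
  'a' x 2 => "a2"
Compressed: "a2b1a1c3a2"
Compressed length: 10

10


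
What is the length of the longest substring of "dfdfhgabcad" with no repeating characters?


Input: "dfdfhgabcad"
Sliding window (track last position of each char):
  Position 0 ('d'): window [0,0] length 1 -- new best
  Position 1 ('f'): window [0,1] length 2 -- new best
  Position 2 ('d'): repeat (last at 0), move window start to 1
  Position 2 ('d'): window [1,2] length 2
  Position 3 ('f'): repeat (last at 1), move window start to 2
  Position 3 ('f'): window [2,3] length 2
  Position 4 ('h'): window [2,4] length 3 -- new best
  Position 5 ('g'): window [2,5] length 4 -- new best
  Position 6 ('a'): window [2,6] length 5 -- new best
  Position 7 ('b'): window [2,7] length 6 -- new best
  Position 8 ('c'): window [2,8] length 7 -- new best
  Position 9 ('a'): repeat (last at 6), move window start to 7
  Position 9 ('a'): window [7,9] length 3
  Position 10 ('d'): window [7,10] length 4
Longest substring with no repeats: "dfhgabc" with length 7

7


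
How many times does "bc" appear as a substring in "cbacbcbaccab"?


Searching for "bc" in "cbacbcbaccab"
Scanning each position:
  Position 0: "cb" => no
  Position 1: "ba" => no
  Position 2: "ac" => no
  Position 3: "cb" => no
  Position 4: "bc" => MATCH
  Position 5: "cb" => no
  Position 6: "ba" => no
  Position 7: "ac" => no
  Position 8: "cc" => no
  Position 9: "ca" => no
  Position 10: "ab" => no
Total occurrences: 1

1


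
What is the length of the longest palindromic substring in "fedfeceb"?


Input: "fedfeceb"
Checking substrings for palindromes:
  [4:7] "ece" (len 3) => palindrome
Longest palindromic substring: "ece" with length 3

3


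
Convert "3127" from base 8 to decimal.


Input: "3127" in base 8
Positional expansion:
  Digit '3' (value 3) x 8^3 = 1536
  Digit '1' (value 1) x 8^2 = 64
  Digit '2' (value 2) x 8^1 = 16
  Digit '7' (value 7) x 8^0 = 7
Sum = 1623

1623


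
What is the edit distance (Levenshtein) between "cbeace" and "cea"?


Computing edit distance: "cbeace" -> "cea"
DP table:
           c    e    a
      0    1    2    3
  c   1    0    1    2
  b   2    1    1    2
  e   3    2    1    2
  a   4    3    2    1
  c   5    4    3    2
  e   6    5    4    3
Edit distance = dp[6][3] = 3

3


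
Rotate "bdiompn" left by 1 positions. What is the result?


Input: "bdiompn", rotate left by 1
First 1 characters: "b"
Remaining characters: "diompn"
Concatenate remaining + first: "diompn" + "b" = "diompnb"

diompnb


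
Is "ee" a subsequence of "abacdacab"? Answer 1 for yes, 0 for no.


Check if "ee" is a subsequence of "abacdacab"
Greedy scan:
  Position 0 ('a'): no match needed
  Position 1 ('b'): no match needed
  Position 2 ('a'): no match needed
  Position 3 ('c'): no match needed
  Position 4 ('d'): no match needed
  Position 5 ('a'): no match needed
  Position 6 ('c'): no match needed
  Position 7 ('a'): no match needed
  Position 8 ('b'): no match needed
Only matched 0/2 characters => not a subsequence

0


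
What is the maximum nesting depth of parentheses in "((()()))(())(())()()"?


Input: "((()()))(())(())()()"
Tracking depth:
  Position 0 '(': depth becomes 1
  Position 1 '(': depth becomes 2
  Position 2 '(': depth becomes 3
  Position 3 ')': depth becomes 2
  Position 4 '(': depth becomes 3
  Position 5 ')': depth becomes 2
  Position 6 ')': depth becomes 1
  Position 7 ')': depth becomes 0
  Position 8 '(': depth becomes 1
  Position 9 '(': depth becomes 2
  Position 10 ')': depth becomes 1
  Position 11 ')': depth becomes 0
  Position 12 '(': depth becomes 1
  Position 13 '(': depth becomes 2
  Position 14 ')': depth becomes 1
  Position 15 ')': depth becomes 0
  Position 16 '(': depth becomes 1
  Position 17 ')': depth becomes 0
  Position 18 '(': depth becomes 1
  Position 19 ')': depth becomes 0
Maximum depth reached: 3

3


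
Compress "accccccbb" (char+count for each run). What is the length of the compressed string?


Input: accccccbb
Runs:
  'a' x 1 => "a1"
  'c' x 6 => "c6"
  'b' x 2 => "b2"
Compressed: "a1c6b2"
Compressed length: 6

6


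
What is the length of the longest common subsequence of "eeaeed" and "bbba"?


LCS of "eeaeed" and "bbba"
DP table:
           b    b    b    a
      0    0    0    0    0
  e   0    0    0    0    0
  e   0    0    0    0    0
  a   0    0    0    0    1
  e   0    0    0    0    1
  e   0    0    0    0    1
  d   0    0    0    0    1
LCS length = dp[6][4] = 1

1


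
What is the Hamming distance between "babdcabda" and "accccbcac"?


Comparing "babdcabda" and "accccbcac" position by position:
  Position 0: 'b' vs 'a' => differ
  Position 1: 'a' vs 'c' => differ
  Position 2: 'b' vs 'c' => differ
  Position 3: 'd' vs 'c' => differ
  Position 4: 'c' vs 'c' => same
  Position 5: 'a' vs 'b' => differ
  Position 6: 'b' vs 'c' => differ
  Position 7: 'd' vs 'a' => differ
  Position 8: 'a' vs 'c' => differ
Total differences (Hamming distance): 8

8


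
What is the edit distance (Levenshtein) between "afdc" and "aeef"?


Computing edit distance: "afdc" -> "aeef"
DP table:
           a    e    e    f
      0    1    2    3    4
  a   1    0    1    2    3
  f   2    1    1    2    2
  d   3    2    2    2    3
  c   4    3    3    3    3
Edit distance = dp[4][4] = 3

3


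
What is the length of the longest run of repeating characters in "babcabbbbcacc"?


Input: "babcabbbbcacc"
Scanning for longest run:
  Position 1 ('a'): new char, reset run to 1
  Position 2 ('b'): new char, reset run to 1
  Position 3 ('c'): new char, reset run to 1
  Position 4 ('a'): new char, reset run to 1
  Position 5 ('b'): new char, reset run to 1
  Position 6 ('b'): continues run of 'b', length=2
  Position 7 ('b'): continues run of 'b', length=3
  Position 8 ('b'): continues run of 'b', length=4
  Position 9 ('c'): new char, reset run to 1
  Position 10 ('a'): new char, reset run to 1
  Position 11 ('c'): new char, reset run to 1
  Position 12 ('c'): continues run of 'c', length=2
Longest run: 'b' with length 4

4


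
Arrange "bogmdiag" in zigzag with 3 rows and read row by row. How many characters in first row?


Zigzag "bogmdiag" into 3 rows:
Placing characters:
  'b' => row 0
  'o' => row 1
  'g' => row 2
  'm' => row 1
  'd' => row 0
  'i' => row 1
  'a' => row 2
  'g' => row 1
Rows:
  Row 0: "bd"
  Row 1: "omig"
  Row 2: "ga"
First row length: 2

2


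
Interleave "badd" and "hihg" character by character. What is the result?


Interleaving "badd" and "hihg":
  Position 0: 'b' from first, 'h' from second => "bh"
  Position 1: 'a' from first, 'i' from second => "ai"
  Position 2: 'd' from first, 'h' from second => "dh"
  Position 3: 'd' from first, 'g' from second => "dg"
Result: bhaidhdg

bhaidhdg


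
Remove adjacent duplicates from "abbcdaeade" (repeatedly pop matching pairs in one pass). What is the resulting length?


Input: abbcdaeade
Stack-based adjacent duplicate removal:
  Read 'a': push. Stack: a
  Read 'b': push. Stack: ab
  Read 'b': matches stack top 'b' => pop. Stack: a
  Read 'c': push. Stack: ac
  Read 'd': push. Stack: acd
  Read 'a': push. Stack: acda
  Read 'e': push. Stack: acdae
  Read 'a': push. Stack: acdaea
  Read 'd': push. Stack: acdaead
  Read 'e': push. Stack: acdaeade
Final stack: "acdaeade" (length 8)

8


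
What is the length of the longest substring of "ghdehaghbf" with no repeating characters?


Input: "ghdehaghbf"
Sliding window (track last position of each char):
  Position 0 ('g'): window [0,0] length 1 -- new best
  Position 1 ('h'): window [0,1] length 2 -- new best
  Position 2 ('d'): window [0,2] length 3 -- new best
  Position 3 ('e'): window [0,3] length 4 -- new best
  Position 4 ('h'): repeat (last at 1), move window start to 2
  Position 4 ('h'): window [2,4] length 3
  Position 5 ('a'): window [2,5] length 4
  Position 6 ('g'): window [2,6] length 5 -- new best
  Position 7 ('h'): repeat (last at 4), move window start to 5
  Position 7 ('h'): window [5,7] length 3
  Position 8 ('b'): window [5,8] length 4
  Position 9 ('f'): window [5,9] length 5
Longest substring with no repeats: "dehag" with length 5

5


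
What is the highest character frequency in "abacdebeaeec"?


Input: abacdebeaeec
Character counts:
  'a': 3
  'b': 2
  'c': 2
  'd': 1
  'e': 4
Maximum frequency: 4

4


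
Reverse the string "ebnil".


Input: ebnil
Reading characters right to left:
  Position 4: 'l'
  Position 3: 'i'
  Position 2: 'n'
  Position 1: 'b'
  Position 0: 'e'
Reversed: linbe

linbe


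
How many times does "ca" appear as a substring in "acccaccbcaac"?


Searching for "ca" in "acccaccbcaac"
Scanning each position:
  Position 0: "ac" => no
  Position 1: "cc" => no
  Position 2: "cc" => no
  Position 3: "ca" => MATCH
  Position 4: "ac" => no
  Position 5: "cc" => no
  Position 6: "cb" => no
  Position 7: "bc" => no
  Position 8: "ca" => MATCH
  Position 9: "aa" => no
  Position 10: "ac" => no
Total occurrences: 2

2


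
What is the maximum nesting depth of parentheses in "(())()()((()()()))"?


Input: "(())()()((()()()))"
Tracking depth:
  Position 0 '(': depth becomes 1
  Position 1 '(': depth becomes 2
  Position 2 ')': depth becomes 1
  Position 3 ')': depth becomes 0
  Position 4 '(': depth becomes 1
  Position 5 ')': depth becomes 0
  Position 6 '(': depth becomes 1
  Position 7 ')': depth becomes 0
  Position 8 '(': depth becomes 1
  Position 9 '(': depth becomes 2
  Position 10 '(': depth becomes 3
  Position 11 ')': depth becomes 2
  Position 12 '(': depth becomes 3
  Position 13 ')': depth becomes 2
  Position 14 '(': depth becomes 3
  Position 15 ')': depth becomes 2
  Position 16 ')': depth becomes 1
  Position 17 ')': depth becomes 0
Maximum depth reached: 3

3


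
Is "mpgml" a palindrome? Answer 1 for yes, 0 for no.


Input: mpgml
Reversed: lmgpm
  Compare pos 0 ('m') with pos 4 ('l'): MISMATCH
  Compare pos 1 ('p') with pos 3 ('m'): MISMATCH
Result: not a palindrome

0


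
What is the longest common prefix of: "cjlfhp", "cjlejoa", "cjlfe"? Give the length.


Words: cjlfhp, cjlejoa, cjlfe
  Position 0: all 'c' => match
  Position 1: all 'j' => match
  Position 2: all 'l' => match
  Position 3: ('f', 'e', 'f') => mismatch, stop
LCP = "cjl" (length 3)

3


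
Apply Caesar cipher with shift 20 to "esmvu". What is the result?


Caesar cipher: shift "esmvu" by 20
  'e' (pos 4) + 20 = pos 24 = 'y'
  's' (pos 18) + 20 = pos 12 = 'm'
  'm' (pos 12) + 20 = pos 6 = 'g'
  'v' (pos 21) + 20 = pos 15 = 'p'
  'u' (pos 20) + 20 = pos 14 = 'o'
Result: ymgpo

ymgpo


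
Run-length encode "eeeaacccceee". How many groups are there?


Input: eeeaacccceee
Scanning for consecutive runs:
  Group 1: 'e' x 3 (positions 0-2)
  Group 2: 'a' x 2 (positions 3-4)
  Group 3: 'c' x 4 (positions 5-8)
  Group 4: 'e' x 3 (positions 9-11)
Total groups: 4

4


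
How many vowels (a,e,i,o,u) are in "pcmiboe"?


Input: pcmiboe
Checking each character:
  'p' at position 0: consonant
  'c' at position 1: consonant
  'm' at position 2: consonant
  'i' at position 3: vowel (running total: 1)
  'b' at position 4: consonant
  'o' at position 5: vowel (running total: 2)
  'e' at position 6: vowel (running total: 3)
Total vowels: 3

3


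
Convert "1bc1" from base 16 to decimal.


Input: "1bc1" in base 16
Positional expansion:
  Digit '1' (value 1) x 16^3 = 4096
  Digit 'b' (value 11) x 16^2 = 2816
  Digit 'c' (value 12) x 16^1 = 192
  Digit '1' (value 1) x 16^0 = 1
Sum = 7105

7105


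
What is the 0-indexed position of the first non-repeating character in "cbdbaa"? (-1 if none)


Input: cbdbaa
Character frequencies:
  'a': 2
  'b': 2
  'c': 1
  'd': 1
Scanning left to right for freq == 1:
  Position 0 ('c'): unique! => answer = 0

0


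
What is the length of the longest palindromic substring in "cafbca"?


Input: "cafbca"
Checking substrings for palindromes:
  No multi-char palindromic substrings found
Longest palindromic substring: "c" with length 1

1


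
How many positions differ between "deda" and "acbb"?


Comparing "deda" and "acbb" position by position:
  Position 0: 'd' vs 'a' => DIFFER
  Position 1: 'e' vs 'c' => DIFFER
  Position 2: 'd' vs 'b' => DIFFER
  Position 3: 'a' vs 'b' => DIFFER
Positions that differ: 4

4


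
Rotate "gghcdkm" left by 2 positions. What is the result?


Input: "gghcdkm", rotate left by 2
First 2 characters: "gg"
Remaining characters: "hcdkm"
Concatenate remaining + first: "hcdkm" + "gg" = "hcdkmgg"

hcdkmgg


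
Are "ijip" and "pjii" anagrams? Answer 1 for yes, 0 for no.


Strings: "ijip", "pjii"
Sorted first:  iijp
Sorted second: iijp
Sorted forms match => anagrams

1


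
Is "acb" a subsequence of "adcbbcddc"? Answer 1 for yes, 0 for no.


Check if "acb" is a subsequence of "adcbbcddc"
Greedy scan:
  Position 0 ('a'): matches sub[0] = 'a'
  Position 1 ('d'): no match needed
  Position 2 ('c'): matches sub[1] = 'c'
  Position 3 ('b'): matches sub[2] = 'b'
  Position 4 ('b'): no match needed
  Position 5 ('c'): no match needed
  Position 6 ('d'): no match needed
  Position 7 ('d'): no match needed
  Position 8 ('c'): no match needed
All 3 characters matched => is a subsequence

1


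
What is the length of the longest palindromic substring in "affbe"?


Input: "affbe"
Checking substrings for palindromes:
  [1:3] "ff" (len 2) => palindrome
Longest palindromic substring: "ff" with length 2

2


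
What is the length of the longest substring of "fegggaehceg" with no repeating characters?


Input: "fegggaehceg"
Sliding window (track last position of each char):
  Position 0 ('f'): window [0,0] length 1 -- new best
  Position 1 ('e'): window [0,1] length 2 -- new best
  Position 2 ('g'): window [0,2] length 3 -- new best
  Position 3 ('g'): repeat (last at 2), move window start to 3
  Position 3 ('g'): window [3,3] length 1
  Position 4 ('g'): repeat (last at 3), move window start to 4
  Position 4 ('g'): window [4,4] length 1
  Position 5 ('a'): window [4,5] length 2
  Position 6 ('e'): window [4,6] length 3
  Position 7 ('h'): window [4,7] length 4 -- new best
  Position 8 ('c'): window [4,8] length 5 -- new best
  Position 9 ('e'): repeat (last at 6), move window start to 7
  Position 9 ('e'): window [7,9] length 3
  Position 10 ('g'): window [7,10] length 4
Longest substring with no repeats: "gaehc" with length 5

5


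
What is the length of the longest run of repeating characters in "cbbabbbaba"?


Input: "cbbabbbaba"
Scanning for longest run:
  Position 1 ('b'): new char, reset run to 1
  Position 2 ('b'): continues run of 'b', length=2
  Position 3 ('a'): new char, reset run to 1
  Position 4 ('b'): new char, reset run to 1
  Position 5 ('b'): continues run of 'b', length=2
  Position 6 ('b'): continues run of 'b', length=3
  Position 7 ('a'): new char, reset run to 1
  Position 8 ('b'): new char, reset run to 1
  Position 9 ('a'): new char, reset run to 1
Longest run: 'b' with length 3

3


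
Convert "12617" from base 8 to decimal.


Input: "12617" in base 8
Positional expansion:
  Digit '1' (value 1) x 8^4 = 4096
  Digit '2' (value 2) x 8^3 = 1024
  Digit '6' (value 6) x 8^2 = 384
  Digit '1' (value 1) x 8^1 = 8
  Digit '7' (value 7) x 8^0 = 7
Sum = 5519

5519


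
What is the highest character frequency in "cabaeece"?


Input: cabaeece
Character counts:
  'a': 2
  'b': 1
  'c': 2
  'e': 3
Maximum frequency: 3

3


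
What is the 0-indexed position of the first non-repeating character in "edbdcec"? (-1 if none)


Input: edbdcec
Character frequencies:
  'b': 1
  'c': 2
  'd': 2
  'e': 2
Scanning left to right for freq == 1:
  Position 0 ('e'): freq=2, skip
  Position 1 ('d'): freq=2, skip
  Position 2 ('b'): unique! => answer = 2

2


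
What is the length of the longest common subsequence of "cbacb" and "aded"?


LCS of "cbacb" and "aded"
DP table:
           a    d    e    d
      0    0    0    0    0
  c   0    0    0    0    0
  b   0    0    0    0    0
  a   0    1    1    1    1
  c   0    1    1    1    1
  b   0    1    1    1    1
LCS length = dp[5][4] = 1

1


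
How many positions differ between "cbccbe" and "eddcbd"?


Comparing "cbccbe" and "eddcbd" position by position:
  Position 0: 'c' vs 'e' => DIFFER
  Position 1: 'b' vs 'd' => DIFFER
  Position 2: 'c' vs 'd' => DIFFER
  Position 3: 'c' vs 'c' => same
  Position 4: 'b' vs 'b' => same
  Position 5: 'e' vs 'd' => DIFFER
Positions that differ: 4

4


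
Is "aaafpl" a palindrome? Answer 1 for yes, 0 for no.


Input: aaafpl
Reversed: lpfaaa
  Compare pos 0 ('a') with pos 5 ('l'): MISMATCH
  Compare pos 1 ('a') with pos 4 ('p'): MISMATCH
  Compare pos 2 ('a') with pos 3 ('f'): MISMATCH
Result: not a palindrome

0


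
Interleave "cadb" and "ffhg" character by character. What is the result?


Interleaving "cadb" and "ffhg":
  Position 0: 'c' from first, 'f' from second => "cf"
  Position 1: 'a' from first, 'f' from second => "af"
  Position 2: 'd' from first, 'h' from second => "dh"
  Position 3: 'b' from first, 'g' from second => "bg"
Result: cfafdhbg

cfafdhbg


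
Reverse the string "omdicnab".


Input: omdicnab
Reading characters right to left:
  Position 7: 'b'
  Position 6: 'a'
  Position 5: 'n'
  Position 4: 'c'
  Position 3: 'i'
  Position 2: 'd'
  Position 1: 'm'
  Position 0: 'o'
Reversed: bancidmo

bancidmo


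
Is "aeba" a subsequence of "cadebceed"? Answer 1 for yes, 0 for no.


Check if "aeba" is a subsequence of "cadebceed"
Greedy scan:
  Position 0 ('c'): no match needed
  Position 1 ('a'): matches sub[0] = 'a'
  Position 2 ('d'): no match needed
  Position 3 ('e'): matches sub[1] = 'e'
  Position 4 ('b'): matches sub[2] = 'b'
  Position 5 ('c'): no match needed
  Position 6 ('e'): no match needed
  Position 7 ('e'): no match needed
  Position 8 ('d'): no match needed
Only matched 3/4 characters => not a subsequence

0


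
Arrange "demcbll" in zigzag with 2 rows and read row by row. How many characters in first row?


Zigzag "demcbll" into 2 rows:
Placing characters:
  'd' => row 0
  'e' => row 1
  'm' => row 0
  'c' => row 1
  'b' => row 0
  'l' => row 1
  'l' => row 0
Rows:
  Row 0: "dmbl"
  Row 1: "ecl"
First row length: 4

4


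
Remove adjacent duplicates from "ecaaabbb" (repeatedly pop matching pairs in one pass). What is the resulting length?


Input: ecaaabbb
Stack-based adjacent duplicate removal:
  Read 'e': push. Stack: e
  Read 'c': push. Stack: ec
  Read 'a': push. Stack: eca
  Read 'a': matches stack top 'a' => pop. Stack: ec
  Read 'a': push. Stack: eca
  Read 'b': push. Stack: ecab
  Read 'b': matches stack top 'b' => pop. Stack: eca
  Read 'b': push. Stack: ecab
Final stack: "ecab" (length 4)

4
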